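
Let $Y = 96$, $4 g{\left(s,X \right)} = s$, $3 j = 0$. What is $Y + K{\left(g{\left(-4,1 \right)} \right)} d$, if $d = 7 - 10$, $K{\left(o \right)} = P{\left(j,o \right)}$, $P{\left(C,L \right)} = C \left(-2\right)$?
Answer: $96$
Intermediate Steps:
$j = 0$ ($j = \frac{1}{3} \cdot 0 = 0$)
$g{\left(s,X \right)} = \frac{s}{4}$
$P{\left(C,L \right)} = - 2 C$
$K{\left(o \right)} = 0$ ($K{\left(o \right)} = \left(-2\right) 0 = 0$)
$d = -3$ ($d = 7 - 10 = -3$)
$Y + K{\left(g{\left(-4,1 \right)} \right)} d = 96 + 0 \left(-3\right) = 96 + 0 = 96$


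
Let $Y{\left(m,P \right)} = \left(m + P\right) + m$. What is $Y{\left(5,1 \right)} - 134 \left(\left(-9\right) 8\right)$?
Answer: $9659$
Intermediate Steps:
$Y{\left(m,P \right)} = P + 2 m$ ($Y{\left(m,P \right)} = \left(P + m\right) + m = P + 2 m$)
$Y{\left(5,1 \right)} - 134 \left(\left(-9\right) 8\right) = \left(1 + 2 \cdot 5\right) - 134 \left(\left(-9\right) 8\right) = \left(1 + 10\right) - -9648 = 11 + 9648 = 9659$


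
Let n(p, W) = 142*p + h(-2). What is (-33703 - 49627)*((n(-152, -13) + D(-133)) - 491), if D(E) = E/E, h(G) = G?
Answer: 1839593080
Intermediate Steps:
n(p, W) = -2 + 142*p (n(p, W) = 142*p - 2 = -2 + 142*p)
D(E) = 1
(-33703 - 49627)*((n(-152, -13) + D(-133)) - 491) = (-33703 - 49627)*(((-2 + 142*(-152)) + 1) - 491) = -83330*(((-2 - 21584) + 1) - 491) = -83330*((-21586 + 1) - 491) = -83330*(-21585 - 491) = -83330*(-22076) = 1839593080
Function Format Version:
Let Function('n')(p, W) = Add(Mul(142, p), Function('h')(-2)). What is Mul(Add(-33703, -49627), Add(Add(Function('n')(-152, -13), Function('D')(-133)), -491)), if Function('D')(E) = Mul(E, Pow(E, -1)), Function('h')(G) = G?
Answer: 1839593080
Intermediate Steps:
Function('n')(p, W) = Add(-2, Mul(142, p)) (Function('n')(p, W) = Add(Mul(142, p), -2) = Add(-2, Mul(142, p)))
Function('D')(E) = 1
Mul(Add(-33703, -49627), Add(Add(Function('n')(-152, -13), Function('D')(-133)), -491)) = Mul(Add(-33703, -49627), Add(Add(Add(-2, Mul(142, -152)), 1), -491)) = Mul(-83330, Add(Add(Add(-2, -21584), 1), -491)) = Mul(-83330, Add(Add(-21586, 1), -491)) = Mul(-83330, Add(-21585, -491)) = Mul(-83330, -22076) = 1839593080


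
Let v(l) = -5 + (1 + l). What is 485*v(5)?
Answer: 485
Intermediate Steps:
v(l) = -4 + l
485*v(5) = 485*(-4 + 5) = 485*1 = 485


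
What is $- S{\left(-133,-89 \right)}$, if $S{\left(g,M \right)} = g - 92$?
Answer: $225$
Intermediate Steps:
$S{\left(g,M \right)} = -92 + g$ ($S{\left(g,M \right)} = g - 92 = -92 + g$)
$- S{\left(-133,-89 \right)} = - (-92 - 133) = \left(-1\right) \left(-225\right) = 225$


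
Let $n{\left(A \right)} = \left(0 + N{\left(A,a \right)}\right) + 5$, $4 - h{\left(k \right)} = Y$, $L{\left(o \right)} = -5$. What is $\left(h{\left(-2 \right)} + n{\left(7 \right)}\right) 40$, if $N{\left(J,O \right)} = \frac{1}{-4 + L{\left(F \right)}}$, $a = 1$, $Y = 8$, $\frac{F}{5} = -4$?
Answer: $\frac{320}{9} \approx 35.556$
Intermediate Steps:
$F = -20$ ($F = 5 \left(-4\right) = -20$)
$h{\left(k \right)} = -4$ ($h{\left(k \right)} = 4 - 8 = -4$)
$N{\left(J,O \right)} = - \frac{1}{9}$ ($N{\left(J,O \right)} = \frac{1}{-4 - 5} = \frac{1}{-9} = - \frac{1}{9}$)
$n{\left(A \right)} = \frac{44}{9}$ ($n{\left(A \right)} = \left(0 - \frac{1}{9}\right) + 5 = - \frac{1}{9} + 5 = \frac{44}{9}$)
$\left(h{\left(-2 \right)} + n{\left(7 \right)}\right) 40 = \left(-4 + \frac{44}{9}\right) 40 = \frac{8}{9} \cdot 40 = \frac{320}{9}$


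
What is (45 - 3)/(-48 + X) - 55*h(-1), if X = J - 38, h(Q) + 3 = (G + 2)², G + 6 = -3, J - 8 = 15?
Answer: -7592/3 ≈ -2530.7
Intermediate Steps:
J = 23 (J = 8 + 15 = 23)
G = -9 (G = -6 - 3 = -9)
h(Q) = 46 (h(Q) = -3 + (-9 + 2)² = -3 + (-7)² = -3 + 49 = 46)
X = -15 (X = 23 - 38 = -15)
(45 - 3)/(-48 + X) - 55*h(-1) = (45 - 3)/(-48 - 15) - 55*46 = 42/(-63) - 2530 = 42*(-1/63) - 2530 = -⅔ - 2530 = -7592/3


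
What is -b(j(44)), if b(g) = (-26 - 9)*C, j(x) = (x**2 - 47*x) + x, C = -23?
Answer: -805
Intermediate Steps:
j(x) = x**2 - 46*x
b(g) = 805 (b(g) = (-26 - 9)*(-23) = -35*(-23) = 805)
-b(j(44)) = -1*805 = -805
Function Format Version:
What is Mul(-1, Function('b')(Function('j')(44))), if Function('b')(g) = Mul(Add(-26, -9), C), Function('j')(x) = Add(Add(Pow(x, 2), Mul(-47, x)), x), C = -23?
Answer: -805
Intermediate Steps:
Function('j')(x) = Add(Pow(x, 2), Mul(-46, x))
Function('b')(g) = 805 (Function('b')(g) = Mul(Add(-26, -9), -23) = Mul(-35, -23) = 805)
Mul(-1, Function('b')(Function('j')(44))) = Mul(-1, 805) = -805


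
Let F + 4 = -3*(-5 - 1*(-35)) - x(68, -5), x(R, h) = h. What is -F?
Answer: 89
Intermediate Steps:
F = -89 (F = -4 + (-3*(-5 - 1*(-35)) - 1*(-5)) = -4 + (-3*(-5 + 35) + 5) = -4 + (-3*30 + 5) = -4 + (-1*90 + 5) = -4 + (-90 + 5) = -4 - 85 = -89)
-F = -1*(-89) = 89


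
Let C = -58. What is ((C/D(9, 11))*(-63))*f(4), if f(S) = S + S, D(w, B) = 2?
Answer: 14616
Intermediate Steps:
f(S) = 2*S
((C/D(9, 11))*(-63))*f(4) = (-58/2*(-63))*(2*4) = (-58*1/2*(-63))*8 = -29*(-63)*8 = 1827*8 = 14616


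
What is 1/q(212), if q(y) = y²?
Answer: 1/44944 ≈ 2.2250e-5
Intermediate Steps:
1/q(212) = 1/(212²) = 1/44944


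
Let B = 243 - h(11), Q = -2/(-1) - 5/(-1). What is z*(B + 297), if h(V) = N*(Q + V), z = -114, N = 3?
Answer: -55404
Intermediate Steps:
Q = 7 (Q = -2*(-1) - 5*(-1) = 2 + 5 = 7)
h(V) = 21 + 3*V (h(V) = 3*(7 + V) = 21 + 3*V)
B = 189 (B = 243 - (21 + 3*11) = 243 - (21 + 33) = 243 - 1*54 = 243 - 54 = 189)
z*(B + 297) = -114*(189 + 297) = -114*486 = -55404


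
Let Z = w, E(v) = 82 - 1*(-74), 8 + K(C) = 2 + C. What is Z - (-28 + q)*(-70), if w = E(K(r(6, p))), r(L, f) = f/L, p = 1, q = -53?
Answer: -5514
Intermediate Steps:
K(C) = -6 + C (K(C) = -8 + (2 + C) = -6 + C)
E(v) = 156 (E(v) = 82 + 74 = 156)
w = 156
Z = 156
Z - (-28 + q)*(-70) = 156 - (-28 - 53)*(-70) = 156 - (-81)*(-70) = 156 - 1*5670 = 156 - 5670 = -5514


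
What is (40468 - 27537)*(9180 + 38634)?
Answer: 618282834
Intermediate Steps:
(40468 - 27537)*(9180 + 38634) = 12931*47814 = 618282834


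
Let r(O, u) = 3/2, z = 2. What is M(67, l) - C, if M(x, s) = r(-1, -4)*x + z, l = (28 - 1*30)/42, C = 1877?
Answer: -3549/2 ≈ -1774.5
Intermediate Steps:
r(O, u) = 3/2 (r(O, u) = 3*(1/2) = 3/2)
l = -1/21 (l = (28 - 30)*(1/42) = -2*1/42 = -1/21 ≈ -0.047619)
M(x, s) = 2 + 3*x/2 (M(x, s) = 3*x/2 + 2 = 2 + 3*x/2)
M(67, l) - C = (2 + (3/2)*67) - 1*1877 = (2 + 201/2) - 1877 = 205/2 - 1877 = -3549/2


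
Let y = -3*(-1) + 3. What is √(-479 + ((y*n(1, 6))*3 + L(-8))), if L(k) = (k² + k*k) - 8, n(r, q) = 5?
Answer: I*√269 ≈ 16.401*I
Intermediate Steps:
y = 6 (y = 3 + 3 = 6)
L(k) = -8 + 2*k² (L(k) = (k² + k²) - 8 = 2*k² - 8 = -8 + 2*k²)
√(-479 + ((y*n(1, 6))*3 + L(-8))) = √(-479 + ((6*5)*3 + (-8 + 2*(-8)²))) = √(-479 + (30*3 + (-8 + 2*64))) = √(-479 + (90 + (-8 + 128))) = √(-479 + (90 + 120)) = √(-479 + 210) = √(-269) = I*√269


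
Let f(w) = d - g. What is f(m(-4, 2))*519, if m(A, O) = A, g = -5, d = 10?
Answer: 7785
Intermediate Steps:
f(w) = 15 (f(w) = 10 - 1*(-5) = 10 + 5 = 15)
f(m(-4, 2))*519 = 15*519 = 7785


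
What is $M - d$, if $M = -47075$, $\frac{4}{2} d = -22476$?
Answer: $-35837$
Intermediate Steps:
$d = -11238$ ($d = \frac{1}{2} \left(-22476\right) = -11238$)
$M - d = -47075 - -11238 = -47075 + 11238 = -35837$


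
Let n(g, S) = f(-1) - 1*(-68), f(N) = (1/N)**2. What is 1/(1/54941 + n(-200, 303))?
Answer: 54941/3790930 ≈ 0.014493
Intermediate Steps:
f(N) = N**(-2)
n(g, S) = 69 (n(g, S) = (-1)**(-2) - 1*(-68) = 1 + 68 = 69)
1/(1/54941 + n(-200, 303)) = 1/(1/54941 + 69) = 1/(3790930/54941) = 54941/3790930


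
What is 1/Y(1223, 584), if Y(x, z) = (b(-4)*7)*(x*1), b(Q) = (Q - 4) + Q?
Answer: -1/102732 ≈ -9.7341e-6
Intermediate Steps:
b(Q) = -4 + 2*Q (b(Q) = (-4 + Q) + Q = -4 + 2*Q)
Y(x, z) = -84*x (Y(x, z) = ((-4 + 2*(-4))*7)*(x*1) = ((-4 - 8)*7)*x = (-12*7)*x = -84*x)
1/Y(1223, 584) = 1/(-84*1223) = 1/(-102732) = -1/102732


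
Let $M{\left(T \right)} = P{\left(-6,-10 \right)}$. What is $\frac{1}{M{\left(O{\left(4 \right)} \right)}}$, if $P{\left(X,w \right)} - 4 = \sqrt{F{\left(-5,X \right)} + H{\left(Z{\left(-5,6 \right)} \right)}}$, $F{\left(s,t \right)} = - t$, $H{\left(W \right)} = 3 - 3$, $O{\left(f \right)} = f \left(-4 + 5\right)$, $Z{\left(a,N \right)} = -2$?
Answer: $\frac{2}{5} - \frac{\sqrt{6}}{10} \approx 0.15505$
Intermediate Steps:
$O{\left(f \right)} = f$ ($O{\left(f \right)} = f 1 = f$)
$H{\left(W \right)} = 0$ ($H{\left(W \right)} = 3 - 3 = 0$)
$P{\left(X,w \right)} = 4 + \sqrt{- X}$ ($P{\left(X,w \right)} = 4 + \sqrt{- X + 0} = 4 + \sqrt{- X}$)
$M{\left(T \right)} = 4 + \sqrt{6}$ ($M{\left(T \right)} = 4 + \sqrt{\left(-1\right) \left(-6\right)} = 4 + \sqrt{6}$)
$\frac{1}{M{\left(O{\left(4 \right)} \right)}} = \frac{1}{4 + \sqrt{6}}$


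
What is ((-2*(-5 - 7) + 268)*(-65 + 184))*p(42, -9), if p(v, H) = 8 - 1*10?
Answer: -69496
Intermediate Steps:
p(v, H) = -2 (p(v, H) = 8 - 10 = -2)
((-2*(-5 - 7) + 268)*(-65 + 184))*p(42, -9) = ((-2*(-5 - 7) + 268)*(-65 + 184))*(-2) = ((-2*(-12) + 268)*119)*(-2) = ((24 + 268)*119)*(-2) = (292*119)*(-2) = 34748*(-2) = -69496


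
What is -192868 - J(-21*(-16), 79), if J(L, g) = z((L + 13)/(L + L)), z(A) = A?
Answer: -129607645/672 ≈ -1.9287e+5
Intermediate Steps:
J(L, g) = (13 + L)/(2*L) (J(L, g) = (L + 13)/(L + L) = (13 + L)/((2*L)) = (13 + L)*(1/(2*L)) = (13 + L)/(2*L))
-192868 - J(-21*(-16), 79) = -192868 - (13 - 21*(-16))/(2*((-21*(-16)))) = -192868 - (13 + 336)/(2*336) = -192868 - 349/(2*336) = -192868 - 1*349/672 = -192868 - 349/672 = -129607645/672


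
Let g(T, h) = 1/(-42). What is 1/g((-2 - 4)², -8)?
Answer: -42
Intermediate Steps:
g(T, h) = -1/42
1/g((-2 - 4)², -8) = 1/(-1/42) = -42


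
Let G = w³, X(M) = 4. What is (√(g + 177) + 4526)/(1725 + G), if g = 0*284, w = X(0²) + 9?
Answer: 2263/1961 + √177/3922 ≈ 1.1574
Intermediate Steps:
w = 13 (w = 4 + 9 = 13)
G = 2197 (G = 13³ = 2197)
g = 0
(√(g + 177) + 4526)/(1725 + G) = (√(0 + 177) + 4526)/(1725 + 2197) = (√177 + 4526)/3922 = (4526 + √177)*(1/3922) = 2263/1961 + √177/3922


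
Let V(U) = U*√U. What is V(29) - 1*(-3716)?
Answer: 3716 + 29*√29 ≈ 3872.2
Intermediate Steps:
V(U) = U^(3/2)
V(29) - 1*(-3716) = 29^(3/2) - 1*(-3716) = 29*√29 + 3716 = 3716 + 29*√29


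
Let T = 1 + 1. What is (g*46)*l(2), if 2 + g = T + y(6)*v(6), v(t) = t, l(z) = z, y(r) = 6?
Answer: 3312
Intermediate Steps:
T = 2
g = 36 (g = -2 + (2 + 6*6) = -2 + (2 + 36) = -2 + 38 = 36)
(g*46)*l(2) = (36*46)*2 = 1656*2 = 3312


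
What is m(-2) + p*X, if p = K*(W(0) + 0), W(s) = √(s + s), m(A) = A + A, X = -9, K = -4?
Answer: -4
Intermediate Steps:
m(A) = 2*A
W(s) = √2*√s (W(s) = √(2*s) = √2*√s)
p = 0 (p = -4*(√2*√0 + 0) = -4*(√2*0 + 0) = -4*(0 + 0) = -4*0 = 0)
m(-2) + p*X = 2*(-2) + 0*(-9) = -4 + 0 = -4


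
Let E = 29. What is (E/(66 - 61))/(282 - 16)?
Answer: 29/1330 ≈ 0.021805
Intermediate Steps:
(E/(66 - 61))/(282 - 16) = (29/(66 - 61))/(282 - 16) = (29/5)/266 = ((1/5)*29)*(1/266) = (29/5)*(1/266) = 29/1330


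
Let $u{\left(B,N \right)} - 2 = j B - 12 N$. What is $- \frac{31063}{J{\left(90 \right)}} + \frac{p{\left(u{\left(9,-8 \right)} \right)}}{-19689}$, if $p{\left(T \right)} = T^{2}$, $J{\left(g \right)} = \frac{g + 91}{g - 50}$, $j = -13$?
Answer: $- \frac{24464041621}{3563709} \approx -6864.8$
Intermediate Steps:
$u{\left(B,N \right)} = 2 - 13 B - 12 N$ ($u{\left(B,N \right)} = 2 - \left(12 N + 13 B\right) = 2 - 13 B - 12 N$)
$J{\left(g \right)} = \frac{91 + g}{-50 + g}$
$- \frac{31063}{J{\left(90 \right)}} + \frac{p{\left(u{\left(9,-8 \right)} \right)}}{-19689} = - \frac{31063}{\frac{1}{-50 + 90} \left(91 + 90\right)} + \frac{\left(2 - 117 - -96\right)^{2}}{-19689} = - \frac{31063}{\frac{1}{40} \cdot 181} + \left(2 - 117 + 96\right)^{2} \left(- \frac{1}{19689}\right) = - \frac{31063}{\frac{1}{40} \cdot 181} + \left(-19\right)^{2} \left(- \frac{1}{19689}\right) = - \frac{31063}{\frac{181}{40}} + 361 \left(- \frac{1}{19689}\right) = \left(-31063\right) \frac{40}{181} - \frac{361}{19689} = - \frac{1242520}{181} - \frac{361}{19689} = - \frac{24464041621}{3563709}$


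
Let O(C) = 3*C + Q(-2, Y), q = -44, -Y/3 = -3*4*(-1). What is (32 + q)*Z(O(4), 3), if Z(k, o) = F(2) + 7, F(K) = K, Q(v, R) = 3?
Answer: -108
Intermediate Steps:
Y = -36 (Y = -3*(-3*4)*(-1) = -(-36)*(-1) = -3*12 = -36)
O(C) = 3 + 3*C (O(C) = 3*C + 3 = 3 + 3*C)
Z(k, o) = 9 (Z(k, o) = 2 + 7 = 9)
(32 + q)*Z(O(4), 3) = (32 - 44)*9 = -12*9 = -108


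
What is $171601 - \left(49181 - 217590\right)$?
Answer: $340010$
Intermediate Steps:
$171601 - \left(49181 - 217590\right) = 171601 - -168409 = 171601 + 168409 = 340010$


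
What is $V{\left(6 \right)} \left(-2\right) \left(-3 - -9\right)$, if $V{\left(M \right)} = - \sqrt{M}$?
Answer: $12 \sqrt{6} \approx 29.394$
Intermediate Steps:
$V{\left(6 \right)} \left(-2\right) \left(-3 - -9\right) = - \sqrt{6} \left(-2\right) \left(-3 - -9\right) = 2 \sqrt{6} \left(-3 + 9\right) = 2 \sqrt{6} \cdot 6 = 12 \sqrt{6}$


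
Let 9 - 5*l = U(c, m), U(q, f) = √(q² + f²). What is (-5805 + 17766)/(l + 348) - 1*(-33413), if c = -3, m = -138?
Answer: 11297597941/337772 + 19935*√2117/337772 ≈ 33450.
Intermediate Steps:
U(q, f) = √(f² + q²)
l = 9/5 - 3*√2117/5 (l = 9/5 - √((-138)² + (-3)²)/5 = 9/5 - √(19044 + 9)/5 = 9/5 - 3*√2117/5 ≈ -25.807)
(-5805 + 17766)/(l + 348) - 1*(-33413) = (-5805 + 17766)/((9/5 - 3*√2117/5) + 348) - 1*(-33413) = 11961/(1749/5 - 3*√2117/5) + 33413 = 33413 + 11961/(1749/5 - 3*√2117/5)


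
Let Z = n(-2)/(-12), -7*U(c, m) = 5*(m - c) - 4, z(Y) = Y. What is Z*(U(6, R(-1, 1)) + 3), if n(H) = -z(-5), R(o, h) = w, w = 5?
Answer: -25/14 ≈ -1.7857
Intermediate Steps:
R(o, h) = 5
U(c, m) = 4/7 - 5*m/7 + 5*c/7 (U(c, m) = -(5*(m - c) - 4)/7 = -((-5*c + 5*m) - 4)/7 = -(-4 - 5*c + 5*m)/7 = 4/7 - 5*m/7 + 5*c/7)
n(H) = 5 (n(H) = -1*(-5) = 5)
Z = -5/12 (Z = 5/(-12) = 5*(-1/12) = -5/12 ≈ -0.41667)
Z*(U(6, R(-1, 1)) + 3) = -5*((4/7 - 5/7*5 + (5/7)*6) + 3)/12 = -5*((4/7 - 25/7 + 30/7) + 3)/12 = -5*(9/7 + 3)/12 = -5/12*30/7 = -25/14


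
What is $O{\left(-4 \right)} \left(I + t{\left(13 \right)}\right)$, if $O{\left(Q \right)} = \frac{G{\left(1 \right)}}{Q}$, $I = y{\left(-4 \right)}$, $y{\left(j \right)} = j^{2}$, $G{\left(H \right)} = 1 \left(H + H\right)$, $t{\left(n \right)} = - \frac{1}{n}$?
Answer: $- \frac{207}{26} \approx -7.9615$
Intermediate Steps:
$G{\left(H \right)} = 2 H$ ($G{\left(H \right)} = 1 \cdot 2 H = 2 H$)
$I = 16$ ($I = \left(-4\right)^{2} = 16$)
$O{\left(Q \right)} = \frac{2}{Q}$ ($O{\left(Q \right)} = \frac{2 \cdot 1}{Q} = \frac{2}{Q}$)
$O{\left(-4 \right)} \left(I + t{\left(13 \right)}\right) = \frac{2}{-4} \left(16 - \frac{1}{13}\right) = 2 \left(- \frac{1}{4}\right) \left(16 - \frac{1}{13}\right) = - \frac{16 - \frac{1}{13}}{2} = \left(- \frac{1}{2}\right) \frac{207}{13} = - \frac{207}{26}$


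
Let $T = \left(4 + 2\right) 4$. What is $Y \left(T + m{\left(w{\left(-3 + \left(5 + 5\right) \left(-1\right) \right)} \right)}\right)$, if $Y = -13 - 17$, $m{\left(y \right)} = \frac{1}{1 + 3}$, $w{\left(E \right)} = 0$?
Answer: $- \frac{1455}{2} \approx -727.5$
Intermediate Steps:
$m{\left(y \right)} = \frac{1}{4}$
$Y = -30$ ($Y = -13 - 17 = -30$)
$T = 24$ ($T = 6 \cdot 4 = 24$)
$Y \left(T + m{\left(w{\left(-3 + \left(5 + 5\right) \left(-1\right) \right)} \right)}\right) = - 30 \left(24 + \frac{1}{4}\right) = \left(-30\right) \frac{97}{4} = - \frac{1455}{2}$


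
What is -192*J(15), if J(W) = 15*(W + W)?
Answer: -86400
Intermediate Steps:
J(W) = 30*W (J(W) = 15*(2*W) = 30*W)
-192*J(15) = -5760*15 = -192*450 = -86400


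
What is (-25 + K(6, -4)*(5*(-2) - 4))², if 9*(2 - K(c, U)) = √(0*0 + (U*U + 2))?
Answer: 25673/9 - 1484*√2/3 ≈ 2153.0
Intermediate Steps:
K(c, U) = 2 - √(2 + U²)/9 (K(c, U) = 2 - √(0*0 + (U*U + 2))/9 = 2 - √(0 + (U² + 2))/9 = 2 - √(0 + (2 + U²))/9 = 2 - √(2 + U²)/9)
(-25 + K(6, -4)*(5*(-2) - 4))² = (-25 + (2 - √(2 + (-4)²)/9)*(5*(-2) - 4))² = (-25 + (2 - √(2 + 16)/9)*(-10 - 4))² = (-25 + (2 - √2/3)*(-14))² = (-25 + (-28 + 14*√2/3))² = (-53 + 14*√2/3)²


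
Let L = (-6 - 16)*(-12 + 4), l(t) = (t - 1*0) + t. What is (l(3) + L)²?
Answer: 33124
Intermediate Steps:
l(t) = 2*t (l(t) = (t + 0) + t = t + t = 2*t)
L = 176 (L = -22*(-8) = 176)
(l(3) + L)² = (2*3 + 176)² = (6 + 176)² = 182² = 33124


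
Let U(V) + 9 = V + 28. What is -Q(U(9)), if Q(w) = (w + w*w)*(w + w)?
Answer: -45472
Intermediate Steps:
U(V) = 19 + V (U(V) = -9 + (V + 28) = -9 + (28 + V) = 19 + V)
Q(w) = 2*w*(w + w²) (Q(w) = (w + w²)*(2*w) = 2*w*(w + w²))
-Q(U(9)) = -2*(19 + 9)²*(1 + (19 + 9)) = -2*28²*(1 + 28) = -2*784*29 = -1*45472 = -45472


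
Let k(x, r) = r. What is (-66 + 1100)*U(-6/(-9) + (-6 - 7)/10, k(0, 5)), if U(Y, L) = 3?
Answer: 3102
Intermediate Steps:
(-66 + 1100)*U(-6/(-9) + (-6 - 7)/10, k(0, 5)) = (-66 + 1100)*3 = 1034*3 = 3102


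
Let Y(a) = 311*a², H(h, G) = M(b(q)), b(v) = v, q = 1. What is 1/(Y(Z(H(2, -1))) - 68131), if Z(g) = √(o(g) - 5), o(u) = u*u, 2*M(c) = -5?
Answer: -4/270969 ≈ -1.4762e-5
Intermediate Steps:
M(c) = -5/2 (M(c) = (½)*(-5) = -5/2)
o(u) = u²
H(h, G) = -5/2
Z(g) = √(-5 + g²) (Z(g) = √(g² - 5) = √(-5 + g²))
1/(Y(Z(H(2, -1))) - 68131) = 1/(311*(√(-5 + (-5/2)²))² - 68131) = 1/(311*(√(-5 + 25/4))² - 68131) = 1/(311*(√(5/4))² - 68131) = 1/(311*(√5/2)² - 68131) = 1/(311*(5/4) - 68131) = 1/(1555/4 - 68131) = 1/(-270969/4) = -4/270969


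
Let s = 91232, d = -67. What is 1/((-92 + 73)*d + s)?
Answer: 1/92505 ≈ 1.0810e-5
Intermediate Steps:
1/((-92 + 73)*d + s) = 1/((-92 + 73)*(-67) + 91232) = 1/(-19*(-67) + 91232) = 1/(1273 + 91232) = 1/92505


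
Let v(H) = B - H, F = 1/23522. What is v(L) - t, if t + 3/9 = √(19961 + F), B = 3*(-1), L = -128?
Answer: 376/3 - √11044111608646/23522 ≈ -15.950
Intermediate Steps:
F = 1/23522 ≈ 4.2513e-5
B = -3
v(H) = -3 - H
t = -⅓ + √11044111608646/23522 (t = -⅓ + √(19961 + 1/23522) = -⅓ + √(469522643/23522) = -⅓ + √11044111608646/23522 ≈ 140.95)
v(L) - t = (-3 - 1*(-128)) - (-⅓ + √11044111608646/23522) = (-3 + 128) + (⅓ - √11044111608646/23522) = 125 + (⅓ - √11044111608646/23522) = 376/3 - √11044111608646/23522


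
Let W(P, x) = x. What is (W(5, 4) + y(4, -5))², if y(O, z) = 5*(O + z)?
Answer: 1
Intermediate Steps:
y(O, z) = 5*O + 5*z
(W(5, 4) + y(4, -5))² = (4 + (5*4 + 5*(-5)))² = (4 + (20 - 25))² = (4 - 5)² = (-1)² = 1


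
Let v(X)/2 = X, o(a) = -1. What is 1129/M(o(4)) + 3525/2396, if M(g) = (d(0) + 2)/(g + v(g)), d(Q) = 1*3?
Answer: -8097627/11980 ≈ -675.93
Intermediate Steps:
v(X) = 2*X
d(Q) = 3
M(g) = 5/(3*g) (M(g) = (3 + 2)/(g + 2*g) = 5/((3*g)) = 5*(1/(3*g)) = 5/(3*g))
1129/M(o(4)) + 3525/2396 = 1129/(((5/3)/(-1))) + 3525/2396 = 1129/(((5/3)*(-1))) + 3525*(1/2396) = 1129/(-5/3) + 3525/2396 = 1129*(-⅗) + 3525/2396 = -3387/5 + 3525/2396 = -8097627/11980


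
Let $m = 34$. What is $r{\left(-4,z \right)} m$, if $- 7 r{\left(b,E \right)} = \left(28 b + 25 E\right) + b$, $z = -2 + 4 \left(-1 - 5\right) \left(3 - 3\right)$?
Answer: $\frac{5644}{7} \approx 806.29$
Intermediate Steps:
$z = -2$ ($z = -2 + 4 \left(\left(-6\right) 0\right) = -2 + 4 \cdot 0 = -2 + 0 = -2$)
$r{\left(b,E \right)} = - \frac{29 b}{7} - \frac{25 E}{7}$ ($r{\left(b,E \right)} = - \frac{\left(28 b + 25 E\right) + b}{7} = - \frac{\left(25 E + 28 b\right) + b}{7} = - \frac{25 E + 29 b}{7} = - \frac{29 b}{7} - \frac{25 E}{7}$)
$r{\left(-4,z \right)} m = \left(\left(- \frac{29}{7}\right) \left(-4\right) - - \frac{50}{7}\right) 34 = \left(\frac{116}{7} + \frac{50}{7}\right) 34 = \frac{166}{7} \cdot 34 = \frac{5644}{7}$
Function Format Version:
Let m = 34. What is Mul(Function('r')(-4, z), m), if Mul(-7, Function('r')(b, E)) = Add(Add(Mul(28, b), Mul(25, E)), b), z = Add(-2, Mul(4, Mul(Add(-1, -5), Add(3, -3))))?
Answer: Rational(5644, 7) ≈ 806.29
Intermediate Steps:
z = -2 (z = Add(-2, Mul(4, Mul(-6, 0))) = Add(-2, Mul(4, 0)) = Add(-2, 0) = -2)
Function('r')(b, E) = Add(Mul(Rational(-29, 7), b), Mul(Rational(-25, 7), E)) (Function('r')(b, E) = Mul(Rational(-1, 7), Add(Add(Mul(28, b), Mul(25, E)), b)) = Mul(Rational(-1, 7), Add(Add(Mul(25, E), Mul(28, b)), b)) = Mul(Rational(-1, 7), Add(Mul(25, E), Mul(29, b))) = Add(Mul(Rational(-29, 7), b), Mul(Rational(-25, 7), E)))
Mul(Function('r')(-4, z), m) = Mul(Add(Mul(Rational(-29, 7), -4), Mul(Rational(-25, 7), -2)), 34) = Mul(Add(Rational(116, 7), Rational(50, 7)), 34) = Mul(Rational(166, 7), 34) = Rational(5644, 7)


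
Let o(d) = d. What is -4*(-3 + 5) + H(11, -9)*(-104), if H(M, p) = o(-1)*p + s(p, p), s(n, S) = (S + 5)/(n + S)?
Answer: -8704/9 ≈ -967.11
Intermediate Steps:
s(n, S) = (5 + S)/(S + n)
H(M, p) = -p + (5 + p)/(2*p) (H(M, p) = -p + (5 + p)/(p + p) = -p + (5 + p)/((2*p)) = -p + (1/(2*p))*(5 + p) = -p + (5 + p)/(2*p))
-4*(-3 + 5) + H(11, -9)*(-104) = -4*(-3 + 5) + (½ - 1*(-9) + (5/2)/(-9))*(-104) = -4*2 + (½ + 9 + (5/2)*(-⅑))*(-104) = -8 + (½ + 9 - 5/18)*(-104) = -8 + (83/9)*(-104) = -8 - 8632/9 = -8704/9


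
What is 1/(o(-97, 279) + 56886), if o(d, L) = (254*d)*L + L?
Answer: -1/6816837 ≈ -1.4670e-7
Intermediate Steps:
o(d, L) = L + 254*L*d (o(d, L) = 254*L*d + L = L + 254*L*d)
1/(o(-97, 279) + 56886) = 1/(279*(1 + 254*(-97)) + 56886) = 1/(279*(1 - 24638) + 56886) = 1/(279*(-24637) + 56886) = 1/(-6873723 + 56886) = 1/(-6816837) = -1/6816837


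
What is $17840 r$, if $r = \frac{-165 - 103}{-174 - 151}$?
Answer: $\frac{956224}{65} \approx 14711.0$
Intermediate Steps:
$r = \frac{268}{325}$ ($r = - \frac{268}{-325} = \left(-268\right) \left(- \frac{1}{325}\right) = \frac{268}{325} \approx 0.82462$)
$17840 r = 17840 \cdot \frac{268}{325} = \frac{956224}{65}$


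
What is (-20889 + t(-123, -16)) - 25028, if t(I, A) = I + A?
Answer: -46056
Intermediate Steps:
t(I, A) = A + I
(-20889 + t(-123, -16)) - 25028 = (-20889 + (-16 - 123)) - 25028 = (-20889 - 139) - 25028 = -21028 - 25028 = -46056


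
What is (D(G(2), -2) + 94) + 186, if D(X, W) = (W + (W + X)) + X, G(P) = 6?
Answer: 288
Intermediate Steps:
D(X, W) = 2*W + 2*X (D(X, W) = (X + 2*W) + X = 2*W + 2*X)
(D(G(2), -2) + 94) + 186 = ((2*(-2) + 2*6) + 94) + 186 = ((-4 + 12) + 94) + 186 = (8 + 94) + 186 = 102 + 186 = 288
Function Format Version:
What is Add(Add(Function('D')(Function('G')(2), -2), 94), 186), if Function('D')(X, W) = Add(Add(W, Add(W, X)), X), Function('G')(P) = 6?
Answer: 288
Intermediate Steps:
Function('D')(X, W) = Add(Mul(2, W), Mul(2, X)) (Function('D')(X, W) = Add(Add(X, Mul(2, W)), X) = Add(Mul(2, W), Mul(2, X)))
Add(Add(Function('D')(Function('G')(2), -2), 94), 186) = Add(Add(Add(Mul(2, -2), Mul(2, 6)), 94), 186) = Add(Add(Add(-4, 12), 94), 186) = Add(Add(8, 94), 186) = Add(102, 186) = 288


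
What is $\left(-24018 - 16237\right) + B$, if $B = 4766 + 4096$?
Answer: $-31393$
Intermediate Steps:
$B = 8862$
$\left(-24018 - 16237\right) + B = \left(-24018 - 16237\right) + 8862 = -40255 + 8862 = -31393$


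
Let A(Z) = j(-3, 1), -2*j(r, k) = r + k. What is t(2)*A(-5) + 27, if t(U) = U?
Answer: 29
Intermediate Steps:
j(r, k) = -k/2 - r/2 (j(r, k) = -(r + k)/2 = -(k + r)/2 = -k/2 - r/2)
A(Z) = 1 (A(Z) = -½*1 - ½*(-3) = -½ + 3/2 = 1)
t(2)*A(-5) + 27 = 2*1 + 27 = 2 + 27 = 29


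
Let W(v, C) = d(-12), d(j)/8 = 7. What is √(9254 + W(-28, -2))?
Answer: 7*√190 ≈ 96.488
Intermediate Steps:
d(j) = 56 (d(j) = 8*7 = 56)
W(v, C) = 56
√(9254 + W(-28, -2)) = √(9254 + 56) = √9310 = 7*√190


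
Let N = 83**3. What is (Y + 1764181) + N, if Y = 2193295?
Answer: 4529263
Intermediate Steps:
N = 571787
(Y + 1764181) + N = (2193295 + 1764181) + 571787 = 3957476 + 571787 = 4529263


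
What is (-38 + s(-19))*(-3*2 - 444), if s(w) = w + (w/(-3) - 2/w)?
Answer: 432300/19 ≈ 22753.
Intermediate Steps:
s(w) = -2/w + 2*w/3 (s(w) = w + (w*(-⅓) - 2/w) = w + (-w/3 - 2/w) = w + (-2/w - w/3) = -2/w + 2*w/3)
(-38 + s(-19))*(-3*2 - 444) = (-38 + (-2/(-19) + (⅔)*(-19)))*(-3*2 - 444) = (-38 + (-2*(-1/19) - 38/3))*(-6 - 444) = (-38 + (2/19 - 38/3))*(-450) = (-38 - 716/57)*(-450) = -2882/57*(-450) = 432300/19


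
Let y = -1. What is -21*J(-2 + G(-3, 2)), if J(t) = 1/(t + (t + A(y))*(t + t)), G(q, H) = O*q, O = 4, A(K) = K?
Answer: -3/58 ≈ -0.051724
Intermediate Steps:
G(q, H) = 4*q
J(t) = 1/(t + 2*t*(-1 + t)) (J(t) = 1/(t + (t - 1)*(t + t)) = 1/(t + (-1 + t)*(2*t)) = 1/(t + 2*t*(-1 + t)))
-21*J(-2 + G(-3, 2)) = -21/((-2 + 4*(-3))*(-1 + 2*(-2 + 4*(-3)))) = -21/((-2 - 12)*(-1 + 2*(-2 - 12))) = -21/((-14)*(-1 + 2*(-14))) = -(-3)/(2*(-1 - 28)) = -(-3)/(2*(-29)) = -(-3)*(-1)/(2*29) = -21*1/406 = -3/58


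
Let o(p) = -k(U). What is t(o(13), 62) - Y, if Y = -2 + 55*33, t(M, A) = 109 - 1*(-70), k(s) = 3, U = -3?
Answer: -1634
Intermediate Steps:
o(p) = -3 (o(p) = -1*3 = -3)
t(M, A) = 179 (t(M, A) = 109 + 70 = 179)
Y = 1813 (Y = -2 + 1815 = 1813)
t(o(13), 62) - Y = 179 - 1*1813 = 179 - 1813 = -1634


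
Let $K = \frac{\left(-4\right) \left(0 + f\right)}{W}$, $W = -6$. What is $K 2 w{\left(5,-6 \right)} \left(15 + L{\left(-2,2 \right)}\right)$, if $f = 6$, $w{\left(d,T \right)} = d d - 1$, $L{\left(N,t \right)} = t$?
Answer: $3264$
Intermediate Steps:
$w{\left(d,T \right)} = -1 + d^{2}$ ($w{\left(d,T \right)} = d^{2} - 1 = -1 + d^{2}$)
$K = 4$ ($K = \frac{\left(-4\right) \left(0 + 6\right)}{-6} = \left(-4\right) 6 \left(- \frac{1}{6}\right) = \left(-24\right) \left(- \frac{1}{6}\right) = 4$)
$K 2 w{\left(5,-6 \right)} \left(15 + L{\left(-2,2 \right)}\right) = 4 \cdot 2 \left(-1 + 5^{2}\right) \left(15 + 2\right) = 8 \left(-1 + 25\right) 17 = 8 \cdot 24 \cdot 17 = 192 \cdot 17 = 3264$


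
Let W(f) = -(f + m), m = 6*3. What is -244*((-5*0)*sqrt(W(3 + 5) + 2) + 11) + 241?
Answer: -2443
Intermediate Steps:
m = 18
W(f) = -18 - f (W(f) = -(f + 18) = -(18 + f) = -18 - f)
-244*((-5*0)*sqrt(W(3 + 5) + 2) + 11) + 241 = -244*((-5*0)*sqrt((-18 - (3 + 5)) + 2) + 11) + 241 = -244*(0*sqrt((-18 - 1*8) + 2) + 11) + 241 = -244*(0*sqrt((-18 - 8) + 2) + 11) + 241 = -244*(0*sqrt(-26 + 2) + 11) + 241 = -244*(0*sqrt(-24) + 11) + 241 = -244*(0*(2*I*sqrt(6)) + 11) + 241 = -244*(0 + 11) + 241 = -244*11 + 241 = -2684 + 241 = -2443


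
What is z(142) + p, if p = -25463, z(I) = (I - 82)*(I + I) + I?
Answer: -8281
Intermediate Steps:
z(I) = I + 2*I*(-82 + I) (z(I) = (-82 + I)*(2*I) + I = 2*I*(-82 + I) + I = I + 2*I*(-82 + I))
z(142) + p = 142*(-163 + 2*142) - 25463 = 142*(-163 + 284) - 25463 = 142*121 - 25463 = 17182 - 25463 = -8281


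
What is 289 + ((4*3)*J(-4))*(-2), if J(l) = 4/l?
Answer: 313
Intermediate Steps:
289 + ((4*3)*J(-4))*(-2) = 289 + ((4*3)*(4/(-4)))*(-2) = 289 + (12*(4*(-¼)))*(-2) = 289 + (12*(-1))*(-2) = 289 - 12*(-2) = 289 + 24 = 313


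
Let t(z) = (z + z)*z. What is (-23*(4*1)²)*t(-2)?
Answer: -2944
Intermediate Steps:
t(z) = 2*z² (t(z) = (2*z)*z = 2*z²)
(-23*(4*1)²)*t(-2) = (-23*(4*1)²)*(2*(-2)²) = (-23*4²)*(2*4) = -23*16*8 = -368*8 = -2944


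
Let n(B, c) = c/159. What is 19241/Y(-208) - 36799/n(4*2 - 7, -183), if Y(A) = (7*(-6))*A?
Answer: 17039405093/532896 ≈ 31975.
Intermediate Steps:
n(B, c) = c/159 (n(B, c) = c*(1/159) = c/159)
Y(A) = -42*A
19241/Y(-208) - 36799/n(4*2 - 7, -183) = 19241/((-42*(-208))) - 36799/((1/159)*(-183)) = 19241/8736 - 36799/(-61/53) = 19241*(1/8736) - 36799*(-53/61) = 19241/8736 + 1950347/61 = 17039405093/532896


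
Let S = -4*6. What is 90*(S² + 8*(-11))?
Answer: 43920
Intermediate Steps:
S = -24
90*(S² + 8*(-11)) = 90*((-24)² + 8*(-11)) = 90*(576 - 88) = 90*488 = 43920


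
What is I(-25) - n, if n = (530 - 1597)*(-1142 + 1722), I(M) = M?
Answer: 618835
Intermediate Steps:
n = -618860 (n = -1067*580 = -618860)
I(-25) - n = -25 - 1*(-618860) = -25 + 618860 = 618835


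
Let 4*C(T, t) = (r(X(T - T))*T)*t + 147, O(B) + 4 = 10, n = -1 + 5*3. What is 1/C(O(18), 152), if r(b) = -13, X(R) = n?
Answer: -4/11709 ≈ -0.00034162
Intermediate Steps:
n = 14 (n = -1 + 15 = 14)
X(R) = 14
O(B) = 6 (O(B) = -4 + 10 = 6)
C(T, t) = 147/4 - 13*T*t/4 (C(T, t) = ((-13*T)*t + 147)/4 = (-13*T*t + 147)/4 = (147 - 13*T*t)/4 = 147/4 - 13*T*t/4)
1/C(O(18), 152) = 1/(147/4 - 13/4*6*152) = 1/(147/4 - 2964) = 1/(-11709/4) = -4/11709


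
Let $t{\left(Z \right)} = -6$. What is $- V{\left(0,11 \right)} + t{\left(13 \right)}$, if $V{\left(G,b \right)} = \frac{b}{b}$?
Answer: $-7$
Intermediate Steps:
$V{\left(G,b \right)} = 1$
$- V{\left(0,11 \right)} + t{\left(13 \right)} = \left(-1\right) 1 - 6 = -1 - 6 = -7$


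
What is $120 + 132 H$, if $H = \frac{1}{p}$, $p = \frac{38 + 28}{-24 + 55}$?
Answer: $182$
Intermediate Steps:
$p = \frac{66}{31} \approx 2.129$
$H = \frac{31}{66}$ ($H = \frac{1}{\frac{66}{31}} = \frac{31}{66} \approx 0.4697$)
$120 + 132 H = 120 + 132 \cdot \frac{31}{66} = 120 + 62 = 182$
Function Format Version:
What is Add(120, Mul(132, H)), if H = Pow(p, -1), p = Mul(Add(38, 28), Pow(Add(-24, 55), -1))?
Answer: 182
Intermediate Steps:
p = Rational(66, 31) (p = Mul(66, Pow(31, -1)) = Mul(66, Rational(1, 31)) = Rational(66, 31) ≈ 2.1290)
H = Rational(31, 66) (H = Pow(Rational(66, 31), -1) = Rational(31, 66) ≈ 0.46970)
Add(120, Mul(132, H)) = Add(120, Mul(132, Rational(31, 66))) = Add(120, 62) = 182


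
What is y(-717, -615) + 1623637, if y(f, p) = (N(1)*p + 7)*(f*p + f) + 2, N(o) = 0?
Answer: 4705305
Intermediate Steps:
y(f, p) = 2 + 7*f + 7*f*p (y(f, p) = (0*p + 7)*(f*p + f) + 2 = (0 + 7)*(f + f*p) + 2 = 7*(f + f*p) + 2 = (7*f + 7*f*p) + 2 = 2 + 7*f + 7*f*p)
y(-717, -615) + 1623637 = (2 + 7*(-717) + 7*(-717)*(-615)) + 1623637 = (2 - 5019 + 3086685) + 1623637 = 3081668 + 1623637 = 4705305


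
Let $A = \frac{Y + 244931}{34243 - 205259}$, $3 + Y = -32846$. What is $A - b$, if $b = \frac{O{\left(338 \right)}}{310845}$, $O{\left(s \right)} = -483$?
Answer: $- \frac{477116149}{385213540} \approx -1.2386$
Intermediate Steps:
$Y = -32849$ ($Y = -3 - 32846 = -32849$)
$A = - \frac{106041}{85508}$ ($A = \frac{-32849 + 244931}{34243 - 205259} = \frac{212082}{-171016} = 212082 \left(- \frac{1}{171016}\right) = - \frac{106041}{85508} \approx -1.2401$)
$b = - \frac{7}{4505}$ ($b = - \frac{483}{310845} = \left(-483\right) \frac{1}{310845} = - \frac{7}{4505} \approx -0.0015538$)
$A - b = - \frac{106041}{85508} - - \frac{7}{4505} = - \frac{106041}{85508} + \frac{7}{4505} = - \frac{477116149}{385213540}$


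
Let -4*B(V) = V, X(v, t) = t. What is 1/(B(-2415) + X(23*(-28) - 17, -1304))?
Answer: -4/2801 ≈ -0.0014281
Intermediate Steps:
B(V) = -V/4
1/(B(-2415) + X(23*(-28) - 17, -1304)) = 1/(-1/4*(-2415) - 1304) = 1/(2415/4 - 1304) = 1/(-2801/4) = -4/2801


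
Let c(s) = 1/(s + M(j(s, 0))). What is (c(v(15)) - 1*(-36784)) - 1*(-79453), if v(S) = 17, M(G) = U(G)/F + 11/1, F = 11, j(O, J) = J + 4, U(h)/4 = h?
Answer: 37660799/324 ≈ 1.1624e+5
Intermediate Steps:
U(h) = 4*h
j(O, J) = 4 + J
M(G) = 11 + 4*G/11 (M(G) = (4*G)/11 + 11/1 = (4*G)*(1/11) + 11*1 = 4*G/11 + 11 = 11 + 4*G/11)
c(s) = 1/(137/11 + s) (c(s) = 1/(s + (11 + 4*(4 + 0)/11)) = 1/(s + (11 + (4/11)*4)) = 1/(s + (11 + 16/11)) = 1/(s + 137/11) = 1/(137/11 + s))
(c(v(15)) - 1*(-36784)) - 1*(-79453) = (11/(137 + 11*17) - 1*(-36784)) - 1*(-79453) = (11/(137 + 187) + 36784) + 79453 = (11/324 + 36784) + 79453 = 11918027/324 + 79453 = 37660799/324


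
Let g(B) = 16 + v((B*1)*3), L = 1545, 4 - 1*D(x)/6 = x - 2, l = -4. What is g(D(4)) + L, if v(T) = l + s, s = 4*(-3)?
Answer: 1545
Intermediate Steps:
D(x) = 36 - 6*x (D(x) = 24 - 6*(x - 2) = 24 - 6*(-2 + x) = 24 + (12 - 6*x) = 36 - 6*x)
s = -12
v(T) = -16 (v(T) = -4 - 12 = -16)
g(B) = 0 (g(B) = 16 - 16 = 0)
g(D(4)) + L = 0 + 1545 = 1545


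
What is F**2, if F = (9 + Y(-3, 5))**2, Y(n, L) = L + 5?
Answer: 130321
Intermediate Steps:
Y(n, L) = 5 + L
F = 361 (F = (9 + (5 + 5))**2 = (9 + 10)**2 = 19**2 = 361)
F**2 = 361**2 = 130321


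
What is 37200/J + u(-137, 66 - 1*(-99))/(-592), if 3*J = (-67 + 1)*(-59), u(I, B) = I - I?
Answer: 18600/649 ≈ 28.659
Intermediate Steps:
u(I, B) = 0
J = 1298 (J = ((-67 + 1)*(-59))/3 = (-66*(-59))/3 = (⅓)*3894 = 1298)
37200/J + u(-137, 66 - 1*(-99))/(-592) = 37200/1298 + 0/(-592) = 37200*(1/1298) + 0*(-1/592) = 18600/649 + 0 = 18600/649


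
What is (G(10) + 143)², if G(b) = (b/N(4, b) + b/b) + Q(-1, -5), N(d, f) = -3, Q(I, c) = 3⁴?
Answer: 442225/9 ≈ 49136.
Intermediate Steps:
Q(I, c) = 81
G(b) = 82 - b/3 (G(b) = (b/(-3) + b/b) + 81 = (b*(-⅓) + 1) + 81 = (-b/3 + 1) + 81 = (1 - b/3) + 81 = 82 - b/3)
(G(10) + 143)² = ((82 - ⅓*10) + 143)² = ((82 - 10/3) + 143)² = (236/3 + 143)² = (665/3)² = 442225/9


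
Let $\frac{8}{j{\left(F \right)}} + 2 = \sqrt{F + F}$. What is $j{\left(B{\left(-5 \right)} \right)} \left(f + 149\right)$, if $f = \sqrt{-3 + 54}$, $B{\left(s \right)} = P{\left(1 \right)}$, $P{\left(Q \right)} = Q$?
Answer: $-1192 - 596 \sqrt{2} - 8 \sqrt{51} - 4 \sqrt{102} \approx -2132.4$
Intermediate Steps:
$B{\left(s \right)} = 1$
$j{\left(F \right)} = \frac{8}{-2 + \sqrt{2} \sqrt{F}}$ ($j{\left(F \right)} = \frac{8}{-2 + \sqrt{F + F}} = \frac{8}{-2 + \sqrt{2 F}} = \frac{8}{-2 + \sqrt{2} \sqrt{F}}$)
$f = \sqrt{51} \approx 7.1414$
$j{\left(B{\left(-5 \right)} \right)} \left(f + 149\right) = \frac{8}{-2 + \sqrt{2} \sqrt{1}} \left(\sqrt{51} + 149\right) = \frac{8}{-2 + \sqrt{2} \cdot 1} \left(149 + \sqrt{51}\right) = \frac{8}{-2 + \sqrt{2}} \left(149 + \sqrt{51}\right) = \frac{8 \left(149 + \sqrt{51}\right)}{-2 + \sqrt{2}}$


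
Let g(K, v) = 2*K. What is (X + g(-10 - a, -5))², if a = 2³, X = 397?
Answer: 130321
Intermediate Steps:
a = 8
(X + g(-10 - a, -5))² = (397 + 2*(-10 - 1*8))² = (397 + 2*(-10 - 8))² = (397 + 2*(-18))² = (397 - 36)² = 361² = 130321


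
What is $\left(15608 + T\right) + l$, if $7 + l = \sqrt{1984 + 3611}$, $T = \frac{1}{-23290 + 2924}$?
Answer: $\frac{317729965}{20366} + \sqrt{5595} \approx 15676.0$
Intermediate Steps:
$T = - \frac{1}{20366}$ ($T = \frac{1}{-20366} = - \frac{1}{20366} \approx -4.9101 \cdot 10^{-5}$)
$l = -7 + \sqrt{5595}$ ($l = -7 + \sqrt{1984 + 3611} = -7 + \sqrt{5595} \approx 67.8$)
$\left(15608 + T\right) + l = \left(15608 - \frac{1}{20366}\right) - \left(7 - \sqrt{5595}\right) = \frac{317872527}{20366} - \left(7 - \sqrt{5595}\right) = \frac{317729965}{20366} + \sqrt{5595}$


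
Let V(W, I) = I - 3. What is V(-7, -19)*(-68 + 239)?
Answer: -3762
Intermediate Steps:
V(W, I) = -3 + I
V(-7, -19)*(-68 + 239) = (-3 - 19)*(-68 + 239) = -22*171 = -3762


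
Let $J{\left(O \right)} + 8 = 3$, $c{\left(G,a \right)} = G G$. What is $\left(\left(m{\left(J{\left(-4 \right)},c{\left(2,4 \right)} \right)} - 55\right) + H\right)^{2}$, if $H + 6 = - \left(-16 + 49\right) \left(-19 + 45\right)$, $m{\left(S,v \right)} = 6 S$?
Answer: $900601$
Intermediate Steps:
$c{\left(G,a \right)} = G^{2}$
$J{\left(O \right)} = -5$ ($J{\left(O \right)} = -8 + 3 = -5$)
$H = -864$ ($H = -6 - \left(-16 + 49\right) \left(-19 + 45\right) = -6 - 33 \cdot 26 = -6 - 858 = -864$)
$\left(\left(m{\left(J{\left(-4 \right)},c{\left(2,4 \right)} \right)} - 55\right) + H\right)^{2} = \left(\left(6 \left(-5\right) - 55\right) - 864\right)^{2} = \left(\left(-30 - 55\right) - 864\right)^{2} = \left(-85 - 864\right)^{2} = \left(-949\right)^{2} = 900601$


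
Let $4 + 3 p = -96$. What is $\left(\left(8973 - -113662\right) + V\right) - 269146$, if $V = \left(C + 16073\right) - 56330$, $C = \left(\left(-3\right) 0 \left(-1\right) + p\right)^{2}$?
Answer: $- \frac{1670912}{9} \approx -1.8566 \cdot 10^{5}$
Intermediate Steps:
$p = - \frac{100}{3}$ ($p = - \frac{4}{3} + \frac{1}{3} \left(-96\right) = - \frac{4}{3} - 32 = - \frac{100}{3} \approx -33.333$)
$C = \frac{10000}{9}$ ($C = \left(\left(-3\right) 0 \left(-1\right) - \frac{100}{3}\right)^{2} = \left(0 \left(-1\right) - \frac{100}{3}\right)^{2} = \left(0 - \frac{100}{3}\right)^{2} = \left(- \frac{100}{3}\right)^{2} = \frac{10000}{9} \approx 1111.1$)
$V = - \frac{352313}{9}$ ($V = \left(\frac{10000}{9} + 16073\right) - 56330 = \frac{154657}{9} - 56330 = - \frac{352313}{9} \approx -39146.0$)
$\left(\left(8973 - -113662\right) + V\right) - 269146 = \left(\left(8973 - -113662\right) - \frac{352313}{9}\right) - 269146 = \left(\left(8973 + 113662\right) - \frac{352313}{9}\right) - 269146 = \left(122635 - \frac{352313}{9}\right) - 269146 = \frac{751402}{9} - 269146 = - \frac{1670912}{9}$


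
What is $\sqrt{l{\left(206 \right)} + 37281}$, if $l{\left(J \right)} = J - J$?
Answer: $17 \sqrt{129} \approx 193.08$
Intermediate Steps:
$l{\left(J \right)} = 0$
$\sqrt{l{\left(206 \right)} + 37281} = \sqrt{0 + 37281} = \sqrt{37281} = 17 \sqrt{129}$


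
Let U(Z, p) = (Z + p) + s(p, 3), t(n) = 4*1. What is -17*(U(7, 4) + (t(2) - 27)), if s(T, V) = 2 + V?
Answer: 119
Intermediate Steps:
t(n) = 4
U(Z, p) = 5 + Z + p (U(Z, p) = (Z + p) + (2 + 3) = (Z + p) + 5 = 5 + Z + p)
-17*(U(7, 4) + (t(2) - 27)) = -17*((5 + 7 + 4) + (4 - 27)) = -17*(16 - 23) = -17*(-7) = 119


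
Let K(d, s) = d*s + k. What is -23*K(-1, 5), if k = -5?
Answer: 230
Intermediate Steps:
K(d, s) = -5 + d*s (K(d, s) = d*s - 5 = -5 + d*s)
-23*K(-1, 5) = -23*(-5 - 1*5) = -23*(-5 - 5) = -23*(-10) = 230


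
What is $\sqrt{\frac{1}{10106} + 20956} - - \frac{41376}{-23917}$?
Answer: $- \frac{41376}{23917} + \frac{\sqrt{2140262191722}}{10106} \approx 143.03$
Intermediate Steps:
$\sqrt{\frac{1}{10106} + 20956} - - \frac{41376}{-23917} = \sqrt{\frac{1}{10106} + 20956} - \left(-41376\right) \left(- \frac{1}{23917}\right) = \sqrt{\frac{211781337}{10106}} - \frac{41376}{23917} = \frac{\sqrt{2140262191722}}{10106} - \frac{41376}{23917} = - \frac{41376}{23917} + \frac{\sqrt{2140262191722}}{10106}$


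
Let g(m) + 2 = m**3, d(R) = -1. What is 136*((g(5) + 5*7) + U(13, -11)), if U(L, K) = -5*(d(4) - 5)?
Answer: 25568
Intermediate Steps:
g(m) = -2 + m**3
U(L, K) = 30 (U(L, K) = -5*(-1 - 5) = -5*(-6) = 30)
136*((g(5) + 5*7) + U(13, -11)) = 136*(((-2 + 5**3) + 5*7) + 30) = 136*(((-2 + 125) + 35) + 30) = 136*((123 + 35) + 30) = 136*(158 + 30) = 136*188 = 25568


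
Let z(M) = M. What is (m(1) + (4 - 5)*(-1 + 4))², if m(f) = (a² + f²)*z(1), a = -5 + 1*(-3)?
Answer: 3844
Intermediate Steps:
a = -8 (a = -5 - 3 = -8)
m(f) = 64 + f² (m(f) = ((-8)² + f²)*1 = (64 + f²)*1 = 64 + f²)
(m(1) + (4 - 5)*(-1 + 4))² = ((64 + 1²) + (4 - 5)*(-1 + 4))² = ((64 + 1) - 1*3)² = (65 - 3)² = 62² = 3844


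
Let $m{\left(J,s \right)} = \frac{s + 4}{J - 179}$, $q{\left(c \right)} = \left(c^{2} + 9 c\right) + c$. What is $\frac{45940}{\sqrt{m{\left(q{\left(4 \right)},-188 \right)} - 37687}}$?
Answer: $- \frac{45940 i \sqrt{570143991}}{4635317} \approx - 236.65 i$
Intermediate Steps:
$q{\left(c \right)} = c^{2} + 10 c$
$m{\left(J,s \right)} = \frac{4 + s}{-179 + J}$
$\frac{45940}{\sqrt{m{\left(q{\left(4 \right)},-188 \right)} - 37687}} = \frac{45940}{\sqrt{\frac{4 - 188}{-179 + 4 \left(10 + 4\right)} - 37687}} = \frac{45940}{\sqrt{\frac{1}{-179 + 4 \cdot 14} \left(-184\right) - 37687}} = \frac{45940}{\sqrt{\frac{1}{-179 + 56} \left(-184\right) - 37687}} = \frac{45940}{\sqrt{\frac{1}{-123} \left(-184\right) - 37687}} = \frac{45940}{\sqrt{\left(- \frac{1}{123}\right) \left(-184\right) - 37687}} = \frac{45940}{\sqrt{\frac{184}{123} - 37687}} = \frac{45940}{\sqrt{- \frac{4635317}{123}}} = \frac{45940}{\frac{1}{123} i \sqrt{570143991}} = 45940 \left(- \frac{i \sqrt{570143991}}{4635317}\right) = - \frac{45940 i \sqrt{570143991}}{4635317}$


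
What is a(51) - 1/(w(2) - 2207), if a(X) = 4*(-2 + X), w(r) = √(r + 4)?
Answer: 954687435/4870843 + √6/4870843 ≈ 196.00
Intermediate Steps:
w(r) = √(4 + r)
a(X) = -8 + 4*X
a(51) - 1/(w(2) - 2207) = (-8 + 4*51) - 1/(√(4 + 2) - 2207) = (-8 + 204) - 1/(√6 - 2207) = 196 - 1/(-2207 + √6)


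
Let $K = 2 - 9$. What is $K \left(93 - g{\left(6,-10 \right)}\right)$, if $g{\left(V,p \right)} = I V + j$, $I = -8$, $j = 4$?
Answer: $-959$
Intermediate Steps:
$K = -7$ ($K = 2 - 9 = -7$)
$g{\left(V,p \right)} = 4 - 8 V$ ($g{\left(V,p \right)} = - 8 V + 4 = 4 - 8 V$)
$K \left(93 - g{\left(6,-10 \right)}\right) = - 7 \left(93 - \left(4 - 48\right)\right) = - 7 \left(93 - -44\right) = - 7 \left(93 + 44\right) = \left(-7\right) 137 = -959$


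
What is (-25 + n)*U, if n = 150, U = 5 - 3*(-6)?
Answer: 2875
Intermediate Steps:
U = 23 (U = 5 + 18 = 23)
(-25 + n)*U = (-25 + 150)*23 = 125*23 = 2875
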